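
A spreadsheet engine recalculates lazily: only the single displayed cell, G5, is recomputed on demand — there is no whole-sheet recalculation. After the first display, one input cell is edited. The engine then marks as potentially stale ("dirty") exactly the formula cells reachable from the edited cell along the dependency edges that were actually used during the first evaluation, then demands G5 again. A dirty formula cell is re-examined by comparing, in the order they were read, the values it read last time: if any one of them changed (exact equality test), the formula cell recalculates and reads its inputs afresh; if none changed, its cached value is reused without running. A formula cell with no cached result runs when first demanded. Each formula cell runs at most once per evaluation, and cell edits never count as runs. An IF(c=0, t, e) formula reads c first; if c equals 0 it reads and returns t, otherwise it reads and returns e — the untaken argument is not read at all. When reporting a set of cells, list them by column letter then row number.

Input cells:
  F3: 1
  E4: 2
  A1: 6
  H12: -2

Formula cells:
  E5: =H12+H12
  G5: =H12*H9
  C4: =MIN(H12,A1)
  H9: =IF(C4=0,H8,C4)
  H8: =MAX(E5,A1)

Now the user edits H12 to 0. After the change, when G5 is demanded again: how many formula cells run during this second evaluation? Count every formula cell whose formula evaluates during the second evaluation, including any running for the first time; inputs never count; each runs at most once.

Formula cells that run: C4, E5, G5, H8, H9 — 5 in total.
Key observation: a condition flipped, so demand reaches new nodes — E5, H8 run for the first time.

First evaluation (everything demanded from the output):
  C4 = MIN(-2, 6) = -2
  H9 = IF(C4=0: C4=-2 -> else branch C4) = -2
  G5 = -2 * -2 = 4

Propagation after the edit:
  C4: runs — H12 -2->0; result 0.
  E5: demanded for the first time — runs, produces 0.
  H8: demanded for the first time — runs, produces 6.
  H9: runs — C4 -2->0; C4 -2->0; result 6.
  G5: runs — H12 -2->0; H9 -2->6; result 0.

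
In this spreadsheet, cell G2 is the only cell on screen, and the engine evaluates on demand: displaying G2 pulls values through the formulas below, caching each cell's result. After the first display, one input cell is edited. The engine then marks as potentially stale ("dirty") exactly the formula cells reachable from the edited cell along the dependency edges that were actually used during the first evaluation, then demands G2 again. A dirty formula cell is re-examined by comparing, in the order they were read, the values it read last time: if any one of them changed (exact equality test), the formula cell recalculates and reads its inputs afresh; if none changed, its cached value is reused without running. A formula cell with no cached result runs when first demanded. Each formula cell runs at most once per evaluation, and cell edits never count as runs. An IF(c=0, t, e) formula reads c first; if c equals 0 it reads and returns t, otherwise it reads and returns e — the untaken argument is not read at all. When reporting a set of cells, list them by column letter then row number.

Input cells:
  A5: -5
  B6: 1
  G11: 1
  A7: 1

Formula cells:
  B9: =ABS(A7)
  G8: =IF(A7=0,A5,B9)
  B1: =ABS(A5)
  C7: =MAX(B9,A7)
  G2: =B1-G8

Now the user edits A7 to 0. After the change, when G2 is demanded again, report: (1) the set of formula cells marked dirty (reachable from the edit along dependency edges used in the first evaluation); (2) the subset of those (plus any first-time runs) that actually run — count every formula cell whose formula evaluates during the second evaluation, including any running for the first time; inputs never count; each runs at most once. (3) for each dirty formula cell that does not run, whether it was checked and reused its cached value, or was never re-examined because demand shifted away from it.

Initial pass — values computed on the first demand:
  B1 = ABS(-5) = 5
  B9 = ABS(1) = 1
  G8 = IF(A7=0: A7=1 -> else branch B9) = 1
  G2 = 5 - 1 = 4

Second demand — change propagation:
  B9: dirty yet unreached — the second evaluation never asks for it.
  G8: re-runs because A7 1->0; new result -5.
  G2: re-runs because G8 1->-5; new result 10.

The important point: the flipped condition redirects demand; B9 is left stale, never re-checked.

Dirty set: B9, G2, G8.
Run set: G2, G8 (2 run).
Left stale — demand moved off them: B9.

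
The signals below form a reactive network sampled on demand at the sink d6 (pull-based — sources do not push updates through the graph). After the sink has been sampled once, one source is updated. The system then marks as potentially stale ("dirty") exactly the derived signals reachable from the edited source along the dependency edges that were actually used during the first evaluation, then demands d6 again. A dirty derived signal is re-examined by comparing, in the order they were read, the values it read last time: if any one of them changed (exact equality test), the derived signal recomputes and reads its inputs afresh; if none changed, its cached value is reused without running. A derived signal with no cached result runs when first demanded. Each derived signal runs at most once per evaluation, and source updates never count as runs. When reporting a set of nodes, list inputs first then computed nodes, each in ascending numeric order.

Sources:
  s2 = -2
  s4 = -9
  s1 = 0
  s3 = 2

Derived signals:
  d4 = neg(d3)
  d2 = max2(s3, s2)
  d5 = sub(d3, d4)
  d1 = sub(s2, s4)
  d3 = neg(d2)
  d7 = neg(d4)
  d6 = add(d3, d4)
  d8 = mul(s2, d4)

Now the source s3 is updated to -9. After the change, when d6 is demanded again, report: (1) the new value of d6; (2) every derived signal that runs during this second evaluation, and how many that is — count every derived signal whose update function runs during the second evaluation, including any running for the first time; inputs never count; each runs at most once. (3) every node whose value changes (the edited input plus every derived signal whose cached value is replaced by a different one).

Initial pass — values computed on the first demand:
  d2 = max2(2, -2) = 2
  d3 = neg(2) = -2
  d4 = neg(-2) = 2
  d6 = add(-2, 2) = 0

Second demand — change propagation:
  d2: re-runs because s3 2->-9; new result -2.
  d3: re-runs because d2 2->-2; new result 2.
  d4: re-runs because d3 -2->2; new result -2.
  d6: re-runs because d3 -2->2; d4 2->-2; new result 0 (unchanged).

d6 now evaluates to 0.
Run set: d2, d3, d4, d6 (4 run).
Changed values: s3, d2, d3, d4.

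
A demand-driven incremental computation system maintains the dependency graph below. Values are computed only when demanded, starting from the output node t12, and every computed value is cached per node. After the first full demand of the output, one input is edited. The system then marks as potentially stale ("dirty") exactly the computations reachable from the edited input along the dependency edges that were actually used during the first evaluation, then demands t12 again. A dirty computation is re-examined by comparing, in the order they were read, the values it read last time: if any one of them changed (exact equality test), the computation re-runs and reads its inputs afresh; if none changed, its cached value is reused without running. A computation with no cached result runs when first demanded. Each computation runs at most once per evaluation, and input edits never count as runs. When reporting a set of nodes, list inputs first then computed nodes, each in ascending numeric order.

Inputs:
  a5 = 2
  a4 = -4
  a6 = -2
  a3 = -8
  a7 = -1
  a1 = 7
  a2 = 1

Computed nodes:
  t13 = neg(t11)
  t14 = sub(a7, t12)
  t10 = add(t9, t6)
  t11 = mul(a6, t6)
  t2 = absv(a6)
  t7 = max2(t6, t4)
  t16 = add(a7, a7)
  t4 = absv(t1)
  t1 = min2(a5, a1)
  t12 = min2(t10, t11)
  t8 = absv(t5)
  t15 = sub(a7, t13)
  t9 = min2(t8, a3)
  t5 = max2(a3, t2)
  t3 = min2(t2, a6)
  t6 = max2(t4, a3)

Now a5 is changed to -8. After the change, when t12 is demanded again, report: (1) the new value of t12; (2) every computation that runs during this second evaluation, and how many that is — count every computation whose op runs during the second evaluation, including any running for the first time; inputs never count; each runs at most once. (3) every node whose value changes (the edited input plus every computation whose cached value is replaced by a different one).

New value of t12: -16.
Computations that run: t1, t4, t6, t10, t11, t12 — 6 in total.
Values that change: a5, t1, t4, t6, t10, t11, t12.

First evaluation (everything demanded from the output):
  t1 = min2(2, 7) = 2
  t2 = absv(-2) = 2
  t4 = absv(2) = 2
  t5 = max2(-8, 2) = 2
  t6 = max2(2, -8) = 2
  t8 = absv(2) = 2
  t9 = min2(2, -8) = -8
  t10 = add(-8, 2) = -6
  t11 = mul(-2, 2) = -4
  t12 = min2(-6, -4) = -6

Propagation after the edit:
  t1: runs — a5 2->-8; result -8.
  t4: runs — t1 2->-8; result 8.
  t6: runs — t4 2->8; result 8.
  t10: runs — t6 2->8; result 0.
  t11: runs — t6 2->8; result -16.
  t12: runs — t10 -6->0; t11 -4->-16; result -16.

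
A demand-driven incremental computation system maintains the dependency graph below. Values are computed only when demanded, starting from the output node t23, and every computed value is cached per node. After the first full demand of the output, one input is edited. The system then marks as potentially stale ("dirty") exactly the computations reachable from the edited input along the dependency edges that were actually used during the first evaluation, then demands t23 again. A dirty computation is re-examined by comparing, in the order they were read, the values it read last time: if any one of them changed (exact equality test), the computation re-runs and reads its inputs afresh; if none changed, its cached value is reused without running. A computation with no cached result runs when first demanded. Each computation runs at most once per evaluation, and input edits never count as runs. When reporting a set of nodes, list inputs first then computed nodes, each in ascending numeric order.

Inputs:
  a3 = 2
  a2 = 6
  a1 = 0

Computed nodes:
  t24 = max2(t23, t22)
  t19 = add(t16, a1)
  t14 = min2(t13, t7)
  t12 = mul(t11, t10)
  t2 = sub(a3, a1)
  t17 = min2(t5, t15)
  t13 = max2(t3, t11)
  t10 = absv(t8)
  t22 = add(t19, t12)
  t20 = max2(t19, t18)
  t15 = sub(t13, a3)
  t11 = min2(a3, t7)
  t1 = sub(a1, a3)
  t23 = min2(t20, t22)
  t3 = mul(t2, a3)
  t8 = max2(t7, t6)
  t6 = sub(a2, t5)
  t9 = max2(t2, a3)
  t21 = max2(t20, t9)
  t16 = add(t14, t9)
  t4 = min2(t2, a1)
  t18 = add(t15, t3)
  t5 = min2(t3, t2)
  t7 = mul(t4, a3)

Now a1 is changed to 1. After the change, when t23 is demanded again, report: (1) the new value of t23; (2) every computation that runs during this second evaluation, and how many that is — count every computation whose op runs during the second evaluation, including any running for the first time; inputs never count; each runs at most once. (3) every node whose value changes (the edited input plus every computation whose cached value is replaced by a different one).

First evaluation (everything demanded from the output):
  t2 = sub(2, 0) = 2
  t3 = mul(2, 2) = 4
  t4 = min2(2, 0) = 0
  t5 = min2(4, 2) = 2
  t6 = sub(6, 2) = 4
  t7 = mul(0, 2) = 0
  t8 = max2(0, 4) = 4
  t9 = max2(2, 2) = 2
  t10 = absv(4) = 4
  t11 = min2(2, 0) = 0
  t12 = mul(0, 4) = 0
  t13 = max2(4, 0) = 4
  t14 = min2(4, 0) = 0
  t15 = sub(4, 2) = 2
  t16 = add(0, 2) = 2
  t18 = add(2, 4) = 6
  t19 = add(2, 0) = 2
  t20 = max2(2, 6) = 6
  t22 = add(2, 0) = 2
  t23 = min2(6, 2) = 2

Propagation after the edit:
  t2: runs — a1 0->1; result 1.
  t3: runs — t2 2->1; result 2.
  t4: runs — t2 2->1; a1 0->1; result 1.
  t5: runs — t3 4->2; t2 2->1; result 1.
  t6: runs — t5 2->1; result 5.
  t7: runs — t4 0->1; result 2.
  t8: runs — t7 0->2; t6 4->5; result 5.
  t9: runs — t2 2->1; result 2 (same value as before).
  t10: runs — t8 4->5; result 5.
  t11: runs — t7 0->2; result 2.
  t12: runs — t11 0->2; t10 4->5; result 10.
  t13: runs — t3 4->2; t11 0->2; result 2.
  t14: runs — t13 4->2; t7 0->2; result 2.
  t15: runs — t13 4->2; result 0.
  t16: runs — t14 0->2; result 4.
  t18: runs — t15 2->0; t3 4->2; result 2.
  t19: runs — t16 2->4; a1 0->1; result 5.
  t20: runs — t19 2->5; t18 6->2; result 5.
  t22: runs — t19 2->5; t12 0->10; result 15.
  t23: runs — t20 6->5; t22 2->15; result 5.

New value of t23: 5.
Computations that run: t2, t3, t4, t5, t6, t7, t8, t9, t10, t11, t12, t13, t14, t15, t16, t18, t19, t20, t22, t23 — 20 in total.
Values that change: a1, t2, t3, t4, t5, t6, t7, t8, t10, t11, t12, t13, t14, t15, t16, t18, t19, t20, t22, t23.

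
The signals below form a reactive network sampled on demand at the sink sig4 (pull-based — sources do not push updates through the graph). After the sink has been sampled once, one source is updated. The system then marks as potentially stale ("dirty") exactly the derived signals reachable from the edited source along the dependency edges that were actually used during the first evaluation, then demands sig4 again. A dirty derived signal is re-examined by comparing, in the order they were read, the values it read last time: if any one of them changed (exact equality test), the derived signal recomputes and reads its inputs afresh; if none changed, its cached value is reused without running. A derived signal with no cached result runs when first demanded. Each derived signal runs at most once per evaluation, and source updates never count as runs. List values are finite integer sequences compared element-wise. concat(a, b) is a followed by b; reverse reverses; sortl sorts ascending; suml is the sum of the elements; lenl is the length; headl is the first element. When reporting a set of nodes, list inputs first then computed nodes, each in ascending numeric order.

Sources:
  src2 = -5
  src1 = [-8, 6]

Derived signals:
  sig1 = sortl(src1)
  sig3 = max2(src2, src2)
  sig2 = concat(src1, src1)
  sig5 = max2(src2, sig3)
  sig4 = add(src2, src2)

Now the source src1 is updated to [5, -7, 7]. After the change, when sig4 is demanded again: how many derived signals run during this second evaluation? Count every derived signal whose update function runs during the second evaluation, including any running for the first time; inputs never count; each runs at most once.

Run set: none (0 run).
The important point: nothing the output needs ever reads src1, so the edit is invisible to it.

Initial pass — values computed on the first demand:
  sig4 = add(-5, -5) = -10

Second demand — change propagation:
  no demanded computation ever read src1, so the edit dirties nothing and nothing runs.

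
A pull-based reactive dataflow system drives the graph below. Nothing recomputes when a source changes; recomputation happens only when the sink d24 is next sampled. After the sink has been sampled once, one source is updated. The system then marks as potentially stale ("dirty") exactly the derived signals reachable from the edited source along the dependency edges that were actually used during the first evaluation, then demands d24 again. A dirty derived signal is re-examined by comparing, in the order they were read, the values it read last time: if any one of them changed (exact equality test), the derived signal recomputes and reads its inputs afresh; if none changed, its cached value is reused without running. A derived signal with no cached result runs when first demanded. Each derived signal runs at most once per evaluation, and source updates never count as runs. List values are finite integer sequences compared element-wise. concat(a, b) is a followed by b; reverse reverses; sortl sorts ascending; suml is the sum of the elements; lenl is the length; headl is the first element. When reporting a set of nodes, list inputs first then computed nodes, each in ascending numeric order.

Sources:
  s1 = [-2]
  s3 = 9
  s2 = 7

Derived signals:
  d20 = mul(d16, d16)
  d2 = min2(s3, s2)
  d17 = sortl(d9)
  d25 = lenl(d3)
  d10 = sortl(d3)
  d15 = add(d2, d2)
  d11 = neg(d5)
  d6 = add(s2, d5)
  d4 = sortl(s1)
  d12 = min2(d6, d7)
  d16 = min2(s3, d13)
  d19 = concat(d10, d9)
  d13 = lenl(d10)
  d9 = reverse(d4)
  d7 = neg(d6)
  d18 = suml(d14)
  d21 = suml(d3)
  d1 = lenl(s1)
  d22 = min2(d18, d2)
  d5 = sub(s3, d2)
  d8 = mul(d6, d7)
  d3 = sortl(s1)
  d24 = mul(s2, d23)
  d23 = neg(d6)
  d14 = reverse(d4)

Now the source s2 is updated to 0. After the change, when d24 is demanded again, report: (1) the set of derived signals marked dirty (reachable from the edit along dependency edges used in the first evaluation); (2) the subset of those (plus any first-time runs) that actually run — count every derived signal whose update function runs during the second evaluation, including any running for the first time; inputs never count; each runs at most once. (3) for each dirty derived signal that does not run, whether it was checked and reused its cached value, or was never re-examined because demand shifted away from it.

First evaluation (everything demanded from the output):
  d2 = min2(9, 7) = 7
  d5 = sub(9, 7) = 2
  d6 = add(7, 2) = 9
  d23 = neg(9) = -9
  d24 = mul(7, -9) = -63

Propagation after the edit:
  d2: runs — s2 7->0; result 0.
  d5: runs — d2 7->0; result 9.
  d6: runs — s2 7->0; d5 2->9; result 9 (same value as before).
  d23: checked — values it read are unchanged (d6 unchanged); reused cached -9 without running.
  d24: runs — s2 7->0; result 0.

Key observation: the cutoff stops propagation at d23 — its inputs' values are unchanged, so it reuses its cache.

Marked dirty: d2, d5, d6, d23, d24.
Derived signals that run: d2, d5, d6, d24 — 4 in total.
Checked but reused from cache: d23.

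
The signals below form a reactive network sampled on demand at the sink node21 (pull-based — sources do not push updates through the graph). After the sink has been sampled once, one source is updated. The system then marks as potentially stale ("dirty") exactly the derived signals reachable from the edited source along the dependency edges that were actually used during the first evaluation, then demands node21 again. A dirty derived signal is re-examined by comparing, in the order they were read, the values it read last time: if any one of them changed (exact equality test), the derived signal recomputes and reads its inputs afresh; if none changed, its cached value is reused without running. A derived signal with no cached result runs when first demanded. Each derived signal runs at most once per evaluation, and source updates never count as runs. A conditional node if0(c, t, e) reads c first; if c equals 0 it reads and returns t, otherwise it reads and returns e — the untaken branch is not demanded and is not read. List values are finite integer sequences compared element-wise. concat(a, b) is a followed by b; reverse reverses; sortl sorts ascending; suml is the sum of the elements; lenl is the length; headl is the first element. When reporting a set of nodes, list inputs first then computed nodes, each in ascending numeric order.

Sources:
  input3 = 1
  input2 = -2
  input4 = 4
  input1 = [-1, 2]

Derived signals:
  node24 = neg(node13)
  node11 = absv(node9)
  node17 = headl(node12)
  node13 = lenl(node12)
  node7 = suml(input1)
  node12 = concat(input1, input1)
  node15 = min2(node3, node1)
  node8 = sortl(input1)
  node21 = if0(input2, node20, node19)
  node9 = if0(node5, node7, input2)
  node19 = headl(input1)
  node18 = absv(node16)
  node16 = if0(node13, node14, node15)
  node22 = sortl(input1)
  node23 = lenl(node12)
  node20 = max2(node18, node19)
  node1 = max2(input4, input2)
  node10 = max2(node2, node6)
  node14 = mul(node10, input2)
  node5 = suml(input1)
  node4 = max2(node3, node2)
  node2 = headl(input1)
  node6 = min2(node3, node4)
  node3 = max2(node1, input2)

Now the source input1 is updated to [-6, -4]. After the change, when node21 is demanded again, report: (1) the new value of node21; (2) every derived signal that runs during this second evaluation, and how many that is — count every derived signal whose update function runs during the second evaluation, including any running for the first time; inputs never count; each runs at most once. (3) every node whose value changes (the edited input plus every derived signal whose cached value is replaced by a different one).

Initial pass — values computed on the first demand:
  node19 = headl([-1, 2]) = -1
  node21 = if0(input2=-2 -> else branch node19) = -1

Second demand — change propagation:
  node19: re-runs because input1 [-1, 2]->[-6, -4]; new result -6.
  node21: re-runs because node19 -1->-6; new result -6.

node21 now evaluates to -6.
Run set: node19, node21 (2 run).
Changed values: input1, node19, node21.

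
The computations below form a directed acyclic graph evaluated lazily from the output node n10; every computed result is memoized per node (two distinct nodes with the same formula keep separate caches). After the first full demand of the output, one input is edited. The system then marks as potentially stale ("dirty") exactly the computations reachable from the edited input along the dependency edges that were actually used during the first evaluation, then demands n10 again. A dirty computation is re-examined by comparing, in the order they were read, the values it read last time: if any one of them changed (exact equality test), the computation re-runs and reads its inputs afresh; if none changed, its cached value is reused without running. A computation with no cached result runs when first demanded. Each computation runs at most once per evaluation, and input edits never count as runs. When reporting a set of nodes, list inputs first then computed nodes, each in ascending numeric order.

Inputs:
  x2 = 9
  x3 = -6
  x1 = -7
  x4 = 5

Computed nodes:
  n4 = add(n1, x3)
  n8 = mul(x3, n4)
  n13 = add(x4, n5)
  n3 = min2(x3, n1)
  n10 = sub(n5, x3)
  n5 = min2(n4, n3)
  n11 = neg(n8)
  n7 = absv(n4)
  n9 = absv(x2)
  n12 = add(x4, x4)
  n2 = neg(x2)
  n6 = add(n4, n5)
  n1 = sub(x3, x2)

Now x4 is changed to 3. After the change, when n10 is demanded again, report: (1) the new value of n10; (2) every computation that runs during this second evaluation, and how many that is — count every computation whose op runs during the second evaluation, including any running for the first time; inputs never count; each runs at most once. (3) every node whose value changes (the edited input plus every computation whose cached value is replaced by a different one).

First demand of the output computes:
  n1 = sub(-6, 9) = -15
  n3 = min2(-6, -15) = -15
  n4 = add(-15, -6) = -21
  n5 = min2(-21, -15) = -21
  n10 = sub(-21, -6) = -15

After the edit, cleaning proceeds:
  x4 only reaches undemanded nodes; the second demand re-runs nothing.

Note the shortcut — x4 feeds only undemanded nodes, so no recomputation happens.

Demanding n10 again yields -15.
0 computations run: none.
The nodes whose values change: x4.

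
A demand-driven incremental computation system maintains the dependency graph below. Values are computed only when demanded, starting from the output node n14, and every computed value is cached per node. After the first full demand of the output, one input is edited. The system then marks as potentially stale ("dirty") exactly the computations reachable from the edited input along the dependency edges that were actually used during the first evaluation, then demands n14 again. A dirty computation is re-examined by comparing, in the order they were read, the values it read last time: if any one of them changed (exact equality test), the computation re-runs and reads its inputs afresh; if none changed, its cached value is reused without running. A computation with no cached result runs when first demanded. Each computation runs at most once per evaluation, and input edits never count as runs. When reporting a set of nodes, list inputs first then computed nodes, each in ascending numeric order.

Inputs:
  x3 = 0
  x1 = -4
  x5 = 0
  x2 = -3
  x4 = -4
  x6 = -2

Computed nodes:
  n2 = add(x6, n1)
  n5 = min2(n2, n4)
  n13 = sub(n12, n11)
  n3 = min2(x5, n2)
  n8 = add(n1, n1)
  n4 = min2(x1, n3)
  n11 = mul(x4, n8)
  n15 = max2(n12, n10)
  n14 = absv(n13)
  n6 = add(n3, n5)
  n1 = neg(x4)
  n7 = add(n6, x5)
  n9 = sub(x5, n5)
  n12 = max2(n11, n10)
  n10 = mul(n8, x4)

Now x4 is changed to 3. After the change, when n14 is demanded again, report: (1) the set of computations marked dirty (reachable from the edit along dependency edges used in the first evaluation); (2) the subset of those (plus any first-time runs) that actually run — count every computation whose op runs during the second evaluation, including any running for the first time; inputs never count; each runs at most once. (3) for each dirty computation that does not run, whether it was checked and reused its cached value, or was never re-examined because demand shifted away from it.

First evaluation (everything demanded from the output):
  n1 = neg(-4) = 4
  n8 = add(4, 4) = 8
  n10 = mul(8, -4) = -32
  n11 = mul(-4, 8) = -32
  n12 = max2(-32, -32) = -32
  n13 = sub(-32, -32) = 0
  n14 = absv(0) = 0

Propagation after the edit:
  n1: runs — x4 -4->3; result -3.
  n8: runs — n1 4->-3; n1 4->-3; result -6.
  n10: runs — n8 8->-6; x4 -4->3; result -18.
  n11: runs — x4 -4->3; n8 8->-6; result -18.
  n12: runs — n11 -32->-18; n10 -32->-18; result -18.
  n13: runs — n12 -32->-18; n11 -32->-18; result 0 (same value as before).
  n14: checked — values it read are unchanged (n13 unchanged); reused cached 0 without running.

Key observation: the change is absorbed at n13 — it re-runs but produces the same value, and the output's value is unchanged.

Marked dirty: n1, n8, n10, n11, n12, n13, n14.
Computations that run: n1, n8, n10, n11, n12, n13 — 6 in total.
Checked but reused from cache: n14.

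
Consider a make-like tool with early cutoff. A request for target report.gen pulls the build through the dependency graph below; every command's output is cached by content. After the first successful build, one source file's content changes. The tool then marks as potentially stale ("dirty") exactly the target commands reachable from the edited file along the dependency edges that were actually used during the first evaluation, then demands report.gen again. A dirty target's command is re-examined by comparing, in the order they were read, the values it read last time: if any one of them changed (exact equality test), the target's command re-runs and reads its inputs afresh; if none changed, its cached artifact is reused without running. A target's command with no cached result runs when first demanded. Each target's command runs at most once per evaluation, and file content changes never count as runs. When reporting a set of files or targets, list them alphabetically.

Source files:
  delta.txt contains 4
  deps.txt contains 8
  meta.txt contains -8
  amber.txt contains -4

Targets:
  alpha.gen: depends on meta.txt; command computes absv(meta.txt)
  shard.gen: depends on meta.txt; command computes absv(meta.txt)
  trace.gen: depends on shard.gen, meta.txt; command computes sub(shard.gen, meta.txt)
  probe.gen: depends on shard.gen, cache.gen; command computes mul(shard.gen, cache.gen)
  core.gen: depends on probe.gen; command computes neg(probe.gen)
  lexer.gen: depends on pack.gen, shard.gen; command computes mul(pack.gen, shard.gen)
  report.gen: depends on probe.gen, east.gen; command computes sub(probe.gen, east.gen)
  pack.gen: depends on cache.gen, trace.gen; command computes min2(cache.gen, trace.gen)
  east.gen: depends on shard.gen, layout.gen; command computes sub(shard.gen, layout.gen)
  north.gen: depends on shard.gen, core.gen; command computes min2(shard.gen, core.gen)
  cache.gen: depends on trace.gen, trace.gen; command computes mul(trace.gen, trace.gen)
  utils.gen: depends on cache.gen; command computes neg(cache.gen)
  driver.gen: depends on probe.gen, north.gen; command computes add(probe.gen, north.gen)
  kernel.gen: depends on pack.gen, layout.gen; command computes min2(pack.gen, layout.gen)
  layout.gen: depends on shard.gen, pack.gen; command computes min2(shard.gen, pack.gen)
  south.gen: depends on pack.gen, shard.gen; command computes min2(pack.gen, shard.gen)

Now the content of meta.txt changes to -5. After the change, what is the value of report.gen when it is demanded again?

First demand of the output computes:
  shard.gen = absv(-8) = 8
  trace.gen = sub(8, -8) = 16
  cache.gen = mul(16, 16) = 256
  pack.gen = min2(256, 16) = 16
  layout.gen = min2(8, 16) = 8
  east.gen = sub(8, 8) = 0
  probe.gen = mul(8, 256) = 2048
  report.gen = sub(2048, 0) = 2048

After the edit, cleaning proceeds:
  shard.gen: a read changed (meta.txt -8->-5) — executes, giving 5.
  trace.gen: a read changed (shard.gen 8->5; meta.txt -8->-5) — executes, giving 10.
  cache.gen: a read changed (trace.gen 16->10; trace.gen 16->10) — executes, giving 100.
  pack.gen: a read changed (cache.gen 256->100; trace.gen 16->10) — executes, giving 10.
  layout.gen: a read changed (shard.gen 8->5; pack.gen 16->10) — executes, giving 5.
  east.gen: a read changed (shard.gen 8->5; layout.gen 8->5) — executes, giving 0 — identical to its old value.
  probe.gen: a read changed (shard.gen 8->5; cache.gen 256->100) — executes, giving 500.
  report.gen: a read changed (probe.gen 2048->500) — executes, giving 500.

Demanding report.gen again yields 500.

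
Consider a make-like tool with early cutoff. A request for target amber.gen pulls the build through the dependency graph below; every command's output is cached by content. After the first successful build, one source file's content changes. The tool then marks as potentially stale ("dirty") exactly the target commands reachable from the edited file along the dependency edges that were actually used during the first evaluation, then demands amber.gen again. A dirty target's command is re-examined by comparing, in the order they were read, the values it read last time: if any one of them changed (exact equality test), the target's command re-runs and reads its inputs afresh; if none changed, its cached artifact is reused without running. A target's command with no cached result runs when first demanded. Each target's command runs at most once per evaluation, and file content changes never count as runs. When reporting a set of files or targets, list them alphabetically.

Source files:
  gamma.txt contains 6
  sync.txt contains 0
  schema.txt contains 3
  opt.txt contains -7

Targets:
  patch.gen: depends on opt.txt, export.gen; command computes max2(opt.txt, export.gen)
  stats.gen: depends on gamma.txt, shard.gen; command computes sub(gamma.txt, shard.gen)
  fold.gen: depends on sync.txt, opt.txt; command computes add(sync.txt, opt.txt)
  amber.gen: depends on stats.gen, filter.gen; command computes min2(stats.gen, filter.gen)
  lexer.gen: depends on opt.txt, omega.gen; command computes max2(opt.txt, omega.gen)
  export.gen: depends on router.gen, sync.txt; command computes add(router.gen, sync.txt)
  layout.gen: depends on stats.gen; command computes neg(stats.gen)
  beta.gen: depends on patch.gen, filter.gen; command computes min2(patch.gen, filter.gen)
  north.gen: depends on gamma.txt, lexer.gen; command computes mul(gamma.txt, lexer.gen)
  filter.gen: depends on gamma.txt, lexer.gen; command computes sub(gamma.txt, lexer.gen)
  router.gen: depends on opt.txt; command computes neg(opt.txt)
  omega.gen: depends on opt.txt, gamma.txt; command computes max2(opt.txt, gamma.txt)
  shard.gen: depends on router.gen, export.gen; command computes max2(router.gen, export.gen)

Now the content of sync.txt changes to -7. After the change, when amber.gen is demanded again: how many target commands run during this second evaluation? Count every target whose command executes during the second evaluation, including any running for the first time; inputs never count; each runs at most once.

2 target commands run: export.gen, shard.gen.
Note the absorption at shard.gen: it re-runs yet its value is the same, leaving the output's value untouched.

First demand of the output computes:
  omega.gen = max2(-7, 6) = 6
  lexer.gen = max2(-7, 6) = 6
  filter.gen = sub(6, 6) = 0
  router.gen = neg(-7) = 7
  export.gen = add(7, 0) = 7
  shard.gen = max2(7, 7) = 7
  stats.gen = sub(6, 7) = -1
  amber.gen = min2(-1, 0) = -1

After the edit, cleaning proceeds:
  export.gen: a read changed (sync.txt 0->-7) — executes, giving 0.
  shard.gen: a read changed (export.gen 7->0) — executes, giving 7 — identical to its old value.
  stats.gen: dirty, but its reads are unchanged (gamma.txt unchanged, shard.gen unchanged); cached -1 stands.
  amber.gen: dirty, but its reads are unchanged (stats.gen unchanged, filter.gen unchanged); cached -1 stands.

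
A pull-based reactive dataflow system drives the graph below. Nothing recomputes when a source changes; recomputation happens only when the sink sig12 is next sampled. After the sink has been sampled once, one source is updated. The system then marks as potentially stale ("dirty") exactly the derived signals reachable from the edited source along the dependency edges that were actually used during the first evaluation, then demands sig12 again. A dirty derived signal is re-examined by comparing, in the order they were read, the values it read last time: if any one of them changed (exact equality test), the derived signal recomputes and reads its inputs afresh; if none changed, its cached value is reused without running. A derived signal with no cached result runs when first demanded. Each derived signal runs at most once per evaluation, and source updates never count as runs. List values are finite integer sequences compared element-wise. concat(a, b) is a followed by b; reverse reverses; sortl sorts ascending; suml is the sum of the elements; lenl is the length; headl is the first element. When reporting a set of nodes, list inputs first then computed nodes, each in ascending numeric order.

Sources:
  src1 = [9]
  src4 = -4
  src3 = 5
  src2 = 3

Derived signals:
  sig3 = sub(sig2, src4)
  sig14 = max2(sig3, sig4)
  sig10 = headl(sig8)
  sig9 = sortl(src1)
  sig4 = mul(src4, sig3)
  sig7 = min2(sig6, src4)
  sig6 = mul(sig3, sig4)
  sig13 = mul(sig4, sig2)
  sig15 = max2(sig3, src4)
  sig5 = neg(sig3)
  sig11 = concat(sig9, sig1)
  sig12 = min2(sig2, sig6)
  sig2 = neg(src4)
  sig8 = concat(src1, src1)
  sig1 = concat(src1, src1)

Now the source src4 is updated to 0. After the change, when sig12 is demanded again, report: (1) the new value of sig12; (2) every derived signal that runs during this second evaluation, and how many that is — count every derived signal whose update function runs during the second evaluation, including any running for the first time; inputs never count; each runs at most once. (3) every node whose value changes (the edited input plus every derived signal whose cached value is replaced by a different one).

First evaluation (everything demanded from the output):
  sig2 = neg(-4) = 4
  sig3 = sub(4, -4) = 8
  sig4 = mul(-4, 8) = -32
  sig6 = mul(8, -32) = -256
  sig12 = min2(4, -256) = -256

Propagation after the edit:
  sig2: runs — src4 -4->0; result 0.
  sig3: runs — sig2 4->0; src4 -4->0; result 0.
  sig4: runs — src4 -4->0; sig3 8->0; result 0.
  sig6: runs — sig3 8->0; sig4 -32->0; result 0.
  sig12: runs — sig2 4->0; sig6 -256->0; result 0.

New value of sig12: 0.
Derived signals that run: sig2, sig3, sig4, sig6, sig12 — 5 in total.
Values that change: src4, sig2, sig3, sig4, sig6, sig12.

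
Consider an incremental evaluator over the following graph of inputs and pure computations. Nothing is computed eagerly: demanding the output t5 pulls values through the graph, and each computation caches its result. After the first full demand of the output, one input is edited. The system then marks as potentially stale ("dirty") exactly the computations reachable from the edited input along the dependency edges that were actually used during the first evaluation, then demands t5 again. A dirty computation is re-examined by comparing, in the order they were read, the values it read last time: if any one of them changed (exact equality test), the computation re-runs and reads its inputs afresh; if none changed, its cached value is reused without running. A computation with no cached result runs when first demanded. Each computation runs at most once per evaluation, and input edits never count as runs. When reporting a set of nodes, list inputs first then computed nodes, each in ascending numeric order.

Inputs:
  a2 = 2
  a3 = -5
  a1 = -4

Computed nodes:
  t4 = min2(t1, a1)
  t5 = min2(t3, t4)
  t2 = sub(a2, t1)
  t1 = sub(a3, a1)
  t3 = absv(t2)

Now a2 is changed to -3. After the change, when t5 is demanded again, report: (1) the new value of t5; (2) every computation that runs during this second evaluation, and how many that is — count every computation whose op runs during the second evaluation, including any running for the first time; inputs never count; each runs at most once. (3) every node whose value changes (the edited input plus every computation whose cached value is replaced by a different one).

t5 now evaluates to -4.
Run set: t2, t3, t5 (3 run).
Changed values: a2, t2, t3.

Initial pass — values computed on the first demand:
  t1 = sub(-5, -4) = -1
  t2 = sub(2, -1) = 3
  t3 = absv(3) = 3
  t4 = min2(-1, -4) = -4
  t5 = min2(3, -4) = -4

Second demand — change propagation:
  t2: re-runs because a2 2->-3; new result -2.
  t3: re-runs because t2 3->-2; new result 2.
  t5: re-runs because t3 3->2; new result -4 (unchanged).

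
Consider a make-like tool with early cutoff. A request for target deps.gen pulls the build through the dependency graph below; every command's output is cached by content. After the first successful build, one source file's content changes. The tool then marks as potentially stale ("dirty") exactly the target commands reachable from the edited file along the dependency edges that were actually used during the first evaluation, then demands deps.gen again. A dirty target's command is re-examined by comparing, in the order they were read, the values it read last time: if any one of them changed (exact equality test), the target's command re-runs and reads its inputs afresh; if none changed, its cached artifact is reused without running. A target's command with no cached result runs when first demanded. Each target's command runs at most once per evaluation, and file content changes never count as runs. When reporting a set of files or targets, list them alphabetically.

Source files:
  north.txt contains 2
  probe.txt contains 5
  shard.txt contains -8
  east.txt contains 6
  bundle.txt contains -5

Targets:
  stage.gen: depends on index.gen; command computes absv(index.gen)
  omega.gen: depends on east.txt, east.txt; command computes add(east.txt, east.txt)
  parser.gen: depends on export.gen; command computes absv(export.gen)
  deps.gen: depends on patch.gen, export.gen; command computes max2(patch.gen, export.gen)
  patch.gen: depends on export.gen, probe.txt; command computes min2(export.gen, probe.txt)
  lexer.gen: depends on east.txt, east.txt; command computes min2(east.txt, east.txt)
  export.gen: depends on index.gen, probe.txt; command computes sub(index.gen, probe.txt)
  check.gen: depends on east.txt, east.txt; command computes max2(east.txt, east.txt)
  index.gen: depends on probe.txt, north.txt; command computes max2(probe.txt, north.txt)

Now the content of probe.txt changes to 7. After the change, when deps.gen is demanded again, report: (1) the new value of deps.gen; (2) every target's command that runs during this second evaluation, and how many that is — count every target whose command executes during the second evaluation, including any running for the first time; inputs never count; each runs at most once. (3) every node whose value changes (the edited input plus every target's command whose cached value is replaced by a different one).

First demand of the output computes:
  index.gen = max2(5, 2) = 5
  export.gen = sub(5, 5) = 0
  patch.gen = min2(0, 5) = 0
  deps.gen = max2(0, 0) = 0

After the edit, cleaning proceeds:
  index.gen: a read changed (probe.txt 5->7) — executes, giving 7.
  export.gen: a read changed (index.gen 5->7; probe.txt 5->7) — executes, giving 0 — identical to its old value.
  patch.gen: a read changed (probe.txt 5->7) — executes, giving 0 — identical to its old value.
  deps.gen: dirty, but its reads are unchanged (patch.gen unchanged, export.gen unchanged); cached 0 stands.

Note where the cutoff bites: deps.gen is checked, finds nothing changed, and keeps its cache.

Demanding deps.gen again yields 0.
3 target commands run: export.gen, index.gen, patch.gen.
The nodes whose values change: index.gen, probe.txt.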